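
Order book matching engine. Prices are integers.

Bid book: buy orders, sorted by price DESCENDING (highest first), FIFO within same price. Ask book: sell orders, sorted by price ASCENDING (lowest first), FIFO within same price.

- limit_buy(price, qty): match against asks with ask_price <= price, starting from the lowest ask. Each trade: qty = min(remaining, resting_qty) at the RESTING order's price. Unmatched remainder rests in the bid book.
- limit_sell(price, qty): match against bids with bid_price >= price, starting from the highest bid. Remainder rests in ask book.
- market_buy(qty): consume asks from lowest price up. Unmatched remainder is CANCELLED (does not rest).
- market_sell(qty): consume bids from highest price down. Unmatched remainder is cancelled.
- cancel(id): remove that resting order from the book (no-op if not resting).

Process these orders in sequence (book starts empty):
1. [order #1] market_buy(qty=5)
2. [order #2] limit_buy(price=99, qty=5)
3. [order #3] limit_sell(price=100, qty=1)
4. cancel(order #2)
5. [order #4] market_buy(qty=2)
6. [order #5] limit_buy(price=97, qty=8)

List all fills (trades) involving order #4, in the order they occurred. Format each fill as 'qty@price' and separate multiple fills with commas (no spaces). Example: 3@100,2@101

After op 1 [order #1] market_buy(qty=5): fills=none; bids=[-] asks=[-]
After op 2 [order #2] limit_buy(price=99, qty=5): fills=none; bids=[#2:5@99] asks=[-]
After op 3 [order #3] limit_sell(price=100, qty=1): fills=none; bids=[#2:5@99] asks=[#3:1@100]
After op 4 cancel(order #2): fills=none; bids=[-] asks=[#3:1@100]
After op 5 [order #4] market_buy(qty=2): fills=#4x#3:1@100; bids=[-] asks=[-]
After op 6 [order #5] limit_buy(price=97, qty=8): fills=none; bids=[#5:8@97] asks=[-]

Answer: 1@100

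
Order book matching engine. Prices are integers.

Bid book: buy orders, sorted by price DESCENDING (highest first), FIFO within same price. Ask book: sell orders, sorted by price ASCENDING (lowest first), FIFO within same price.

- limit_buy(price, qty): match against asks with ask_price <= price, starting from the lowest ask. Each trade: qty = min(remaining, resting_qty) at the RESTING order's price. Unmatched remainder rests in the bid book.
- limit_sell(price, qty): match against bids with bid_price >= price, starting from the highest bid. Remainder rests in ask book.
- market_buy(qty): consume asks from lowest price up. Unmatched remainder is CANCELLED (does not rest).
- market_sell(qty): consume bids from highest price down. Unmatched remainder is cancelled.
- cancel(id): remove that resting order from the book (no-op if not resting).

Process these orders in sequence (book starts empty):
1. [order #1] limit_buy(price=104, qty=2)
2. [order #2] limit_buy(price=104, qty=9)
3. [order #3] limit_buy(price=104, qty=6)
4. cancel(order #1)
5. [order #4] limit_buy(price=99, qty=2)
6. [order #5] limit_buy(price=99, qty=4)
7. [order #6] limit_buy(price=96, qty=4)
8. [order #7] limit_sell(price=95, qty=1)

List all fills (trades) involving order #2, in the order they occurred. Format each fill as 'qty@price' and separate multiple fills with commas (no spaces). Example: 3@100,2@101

Answer: 1@104

Derivation:
After op 1 [order #1] limit_buy(price=104, qty=2): fills=none; bids=[#1:2@104] asks=[-]
After op 2 [order #2] limit_buy(price=104, qty=9): fills=none; bids=[#1:2@104 #2:9@104] asks=[-]
After op 3 [order #3] limit_buy(price=104, qty=6): fills=none; bids=[#1:2@104 #2:9@104 #3:6@104] asks=[-]
After op 4 cancel(order #1): fills=none; bids=[#2:9@104 #3:6@104] asks=[-]
After op 5 [order #4] limit_buy(price=99, qty=2): fills=none; bids=[#2:9@104 #3:6@104 #4:2@99] asks=[-]
After op 6 [order #5] limit_buy(price=99, qty=4): fills=none; bids=[#2:9@104 #3:6@104 #4:2@99 #5:4@99] asks=[-]
After op 7 [order #6] limit_buy(price=96, qty=4): fills=none; bids=[#2:9@104 #3:6@104 #4:2@99 #5:4@99 #6:4@96] asks=[-]
After op 8 [order #7] limit_sell(price=95, qty=1): fills=#2x#7:1@104; bids=[#2:8@104 #3:6@104 #4:2@99 #5:4@99 #6:4@96] asks=[-]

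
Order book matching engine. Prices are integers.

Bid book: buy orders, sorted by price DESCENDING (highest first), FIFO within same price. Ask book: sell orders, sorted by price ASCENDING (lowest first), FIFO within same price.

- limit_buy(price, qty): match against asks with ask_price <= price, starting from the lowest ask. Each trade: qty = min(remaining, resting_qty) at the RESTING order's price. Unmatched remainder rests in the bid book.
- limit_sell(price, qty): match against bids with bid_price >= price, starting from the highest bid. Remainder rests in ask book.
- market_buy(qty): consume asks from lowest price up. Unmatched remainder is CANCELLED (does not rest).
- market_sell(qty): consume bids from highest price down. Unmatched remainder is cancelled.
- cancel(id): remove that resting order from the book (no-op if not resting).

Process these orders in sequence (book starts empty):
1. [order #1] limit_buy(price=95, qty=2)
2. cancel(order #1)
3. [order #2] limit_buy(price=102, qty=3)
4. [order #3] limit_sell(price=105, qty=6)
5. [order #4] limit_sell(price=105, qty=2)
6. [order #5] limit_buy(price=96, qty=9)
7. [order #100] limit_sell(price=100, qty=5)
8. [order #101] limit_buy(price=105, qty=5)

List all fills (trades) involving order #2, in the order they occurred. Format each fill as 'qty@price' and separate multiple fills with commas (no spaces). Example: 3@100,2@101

After op 1 [order #1] limit_buy(price=95, qty=2): fills=none; bids=[#1:2@95] asks=[-]
After op 2 cancel(order #1): fills=none; bids=[-] asks=[-]
After op 3 [order #2] limit_buy(price=102, qty=3): fills=none; bids=[#2:3@102] asks=[-]
After op 4 [order #3] limit_sell(price=105, qty=6): fills=none; bids=[#2:3@102] asks=[#3:6@105]
After op 5 [order #4] limit_sell(price=105, qty=2): fills=none; bids=[#2:3@102] asks=[#3:6@105 #4:2@105]
After op 6 [order #5] limit_buy(price=96, qty=9): fills=none; bids=[#2:3@102 #5:9@96] asks=[#3:6@105 #4:2@105]
After op 7 [order #100] limit_sell(price=100, qty=5): fills=#2x#100:3@102; bids=[#5:9@96] asks=[#100:2@100 #3:6@105 #4:2@105]
After op 8 [order #101] limit_buy(price=105, qty=5): fills=#101x#100:2@100 #101x#3:3@105; bids=[#5:9@96] asks=[#3:3@105 #4:2@105]

Answer: 3@102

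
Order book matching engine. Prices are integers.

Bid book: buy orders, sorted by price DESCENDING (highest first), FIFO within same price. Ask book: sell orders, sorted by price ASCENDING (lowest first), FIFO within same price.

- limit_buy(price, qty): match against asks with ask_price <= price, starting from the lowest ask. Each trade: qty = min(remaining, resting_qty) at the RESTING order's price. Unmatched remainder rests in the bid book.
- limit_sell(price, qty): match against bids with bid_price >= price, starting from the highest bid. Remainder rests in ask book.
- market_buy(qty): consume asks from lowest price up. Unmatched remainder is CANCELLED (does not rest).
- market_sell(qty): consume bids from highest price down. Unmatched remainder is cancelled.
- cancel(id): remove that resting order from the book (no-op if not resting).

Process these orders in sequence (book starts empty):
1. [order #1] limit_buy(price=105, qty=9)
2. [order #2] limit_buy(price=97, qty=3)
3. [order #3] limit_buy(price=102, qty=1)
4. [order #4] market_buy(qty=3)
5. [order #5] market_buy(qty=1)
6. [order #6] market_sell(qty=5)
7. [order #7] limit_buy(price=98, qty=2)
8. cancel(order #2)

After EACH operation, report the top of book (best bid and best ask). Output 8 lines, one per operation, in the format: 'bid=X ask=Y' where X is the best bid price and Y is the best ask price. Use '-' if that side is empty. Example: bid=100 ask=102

After op 1 [order #1] limit_buy(price=105, qty=9): fills=none; bids=[#1:9@105] asks=[-]
After op 2 [order #2] limit_buy(price=97, qty=3): fills=none; bids=[#1:9@105 #2:3@97] asks=[-]
After op 3 [order #3] limit_buy(price=102, qty=1): fills=none; bids=[#1:9@105 #3:1@102 #2:3@97] asks=[-]
After op 4 [order #4] market_buy(qty=3): fills=none; bids=[#1:9@105 #3:1@102 #2:3@97] asks=[-]
After op 5 [order #5] market_buy(qty=1): fills=none; bids=[#1:9@105 #3:1@102 #2:3@97] asks=[-]
After op 6 [order #6] market_sell(qty=5): fills=#1x#6:5@105; bids=[#1:4@105 #3:1@102 #2:3@97] asks=[-]
After op 7 [order #7] limit_buy(price=98, qty=2): fills=none; bids=[#1:4@105 #3:1@102 #7:2@98 #2:3@97] asks=[-]
After op 8 cancel(order #2): fills=none; bids=[#1:4@105 #3:1@102 #7:2@98] asks=[-]

Answer: bid=105 ask=-
bid=105 ask=-
bid=105 ask=-
bid=105 ask=-
bid=105 ask=-
bid=105 ask=-
bid=105 ask=-
bid=105 ask=-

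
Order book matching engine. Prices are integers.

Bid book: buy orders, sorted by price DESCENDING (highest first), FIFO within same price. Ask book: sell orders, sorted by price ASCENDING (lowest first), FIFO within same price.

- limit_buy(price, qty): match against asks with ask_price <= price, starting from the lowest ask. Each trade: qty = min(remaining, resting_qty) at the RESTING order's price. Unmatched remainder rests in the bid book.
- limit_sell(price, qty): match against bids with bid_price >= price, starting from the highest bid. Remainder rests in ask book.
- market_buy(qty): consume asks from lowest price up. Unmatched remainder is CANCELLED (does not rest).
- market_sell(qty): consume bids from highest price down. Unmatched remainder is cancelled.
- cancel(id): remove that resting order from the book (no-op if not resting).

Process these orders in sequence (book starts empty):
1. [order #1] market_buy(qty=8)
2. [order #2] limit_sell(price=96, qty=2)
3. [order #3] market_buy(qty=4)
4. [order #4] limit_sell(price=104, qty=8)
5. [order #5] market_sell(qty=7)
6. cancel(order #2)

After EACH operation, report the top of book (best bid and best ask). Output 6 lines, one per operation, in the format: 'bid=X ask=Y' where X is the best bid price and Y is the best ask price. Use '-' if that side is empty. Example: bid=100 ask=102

Answer: bid=- ask=-
bid=- ask=96
bid=- ask=-
bid=- ask=104
bid=- ask=104
bid=- ask=104

Derivation:
After op 1 [order #1] market_buy(qty=8): fills=none; bids=[-] asks=[-]
After op 2 [order #2] limit_sell(price=96, qty=2): fills=none; bids=[-] asks=[#2:2@96]
After op 3 [order #3] market_buy(qty=4): fills=#3x#2:2@96; bids=[-] asks=[-]
After op 4 [order #4] limit_sell(price=104, qty=8): fills=none; bids=[-] asks=[#4:8@104]
After op 5 [order #5] market_sell(qty=7): fills=none; bids=[-] asks=[#4:8@104]
After op 6 cancel(order #2): fills=none; bids=[-] asks=[#4:8@104]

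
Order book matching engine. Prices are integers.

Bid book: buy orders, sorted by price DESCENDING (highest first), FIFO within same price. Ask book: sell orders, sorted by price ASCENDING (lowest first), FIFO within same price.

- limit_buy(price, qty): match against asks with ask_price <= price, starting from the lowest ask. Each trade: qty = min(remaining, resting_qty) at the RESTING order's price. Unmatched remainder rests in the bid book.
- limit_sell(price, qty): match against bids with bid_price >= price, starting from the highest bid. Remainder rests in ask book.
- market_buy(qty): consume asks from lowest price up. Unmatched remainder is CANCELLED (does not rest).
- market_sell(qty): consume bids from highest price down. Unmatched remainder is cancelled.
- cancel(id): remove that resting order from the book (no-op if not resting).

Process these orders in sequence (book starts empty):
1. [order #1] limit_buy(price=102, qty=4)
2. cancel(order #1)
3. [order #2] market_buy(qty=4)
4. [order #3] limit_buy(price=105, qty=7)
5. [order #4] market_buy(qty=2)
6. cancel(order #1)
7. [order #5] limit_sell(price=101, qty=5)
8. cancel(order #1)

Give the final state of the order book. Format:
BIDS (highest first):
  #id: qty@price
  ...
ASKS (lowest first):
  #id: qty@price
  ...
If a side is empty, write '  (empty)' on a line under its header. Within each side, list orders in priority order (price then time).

Answer: BIDS (highest first):
  #3: 2@105
ASKS (lowest first):
  (empty)

Derivation:
After op 1 [order #1] limit_buy(price=102, qty=4): fills=none; bids=[#1:4@102] asks=[-]
After op 2 cancel(order #1): fills=none; bids=[-] asks=[-]
After op 3 [order #2] market_buy(qty=4): fills=none; bids=[-] asks=[-]
After op 4 [order #3] limit_buy(price=105, qty=7): fills=none; bids=[#3:7@105] asks=[-]
After op 5 [order #4] market_buy(qty=2): fills=none; bids=[#3:7@105] asks=[-]
After op 6 cancel(order #1): fills=none; bids=[#3:7@105] asks=[-]
After op 7 [order #5] limit_sell(price=101, qty=5): fills=#3x#5:5@105; bids=[#3:2@105] asks=[-]
After op 8 cancel(order #1): fills=none; bids=[#3:2@105] asks=[-]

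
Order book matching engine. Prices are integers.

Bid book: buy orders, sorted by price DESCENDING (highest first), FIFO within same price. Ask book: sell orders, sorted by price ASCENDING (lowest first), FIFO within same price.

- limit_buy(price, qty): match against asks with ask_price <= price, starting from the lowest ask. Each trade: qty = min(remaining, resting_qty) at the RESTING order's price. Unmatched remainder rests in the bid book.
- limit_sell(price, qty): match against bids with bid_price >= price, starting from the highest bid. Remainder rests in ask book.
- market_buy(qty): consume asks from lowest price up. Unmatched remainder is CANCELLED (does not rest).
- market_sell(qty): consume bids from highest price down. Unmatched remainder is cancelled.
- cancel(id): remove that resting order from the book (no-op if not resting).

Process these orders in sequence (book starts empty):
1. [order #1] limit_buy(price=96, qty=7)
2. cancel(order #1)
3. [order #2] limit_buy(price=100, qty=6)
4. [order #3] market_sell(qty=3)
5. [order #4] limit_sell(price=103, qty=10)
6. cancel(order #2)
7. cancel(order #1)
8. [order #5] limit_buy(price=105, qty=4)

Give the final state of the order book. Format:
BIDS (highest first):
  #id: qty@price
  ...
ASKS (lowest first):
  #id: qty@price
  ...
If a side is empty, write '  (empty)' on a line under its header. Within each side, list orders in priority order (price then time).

Answer: BIDS (highest first):
  (empty)
ASKS (lowest first):
  #4: 6@103

Derivation:
After op 1 [order #1] limit_buy(price=96, qty=7): fills=none; bids=[#1:7@96] asks=[-]
After op 2 cancel(order #1): fills=none; bids=[-] asks=[-]
After op 3 [order #2] limit_buy(price=100, qty=6): fills=none; bids=[#2:6@100] asks=[-]
After op 4 [order #3] market_sell(qty=3): fills=#2x#3:3@100; bids=[#2:3@100] asks=[-]
After op 5 [order #4] limit_sell(price=103, qty=10): fills=none; bids=[#2:3@100] asks=[#4:10@103]
After op 6 cancel(order #2): fills=none; bids=[-] asks=[#4:10@103]
After op 7 cancel(order #1): fills=none; bids=[-] asks=[#4:10@103]
After op 8 [order #5] limit_buy(price=105, qty=4): fills=#5x#4:4@103; bids=[-] asks=[#4:6@103]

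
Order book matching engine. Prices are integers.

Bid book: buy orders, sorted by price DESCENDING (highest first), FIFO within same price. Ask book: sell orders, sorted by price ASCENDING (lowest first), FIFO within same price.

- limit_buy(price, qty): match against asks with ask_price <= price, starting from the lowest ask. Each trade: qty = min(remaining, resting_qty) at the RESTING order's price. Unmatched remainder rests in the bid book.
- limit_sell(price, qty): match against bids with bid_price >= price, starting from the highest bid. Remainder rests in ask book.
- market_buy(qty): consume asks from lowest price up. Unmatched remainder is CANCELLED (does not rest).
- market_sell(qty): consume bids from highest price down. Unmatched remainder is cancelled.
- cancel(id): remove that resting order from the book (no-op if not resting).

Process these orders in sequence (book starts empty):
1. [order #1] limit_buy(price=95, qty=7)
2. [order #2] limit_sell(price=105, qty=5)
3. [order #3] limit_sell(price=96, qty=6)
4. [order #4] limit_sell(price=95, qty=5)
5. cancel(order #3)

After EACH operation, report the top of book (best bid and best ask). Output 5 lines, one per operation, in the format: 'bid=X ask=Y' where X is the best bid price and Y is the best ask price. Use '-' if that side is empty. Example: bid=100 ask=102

After op 1 [order #1] limit_buy(price=95, qty=7): fills=none; bids=[#1:7@95] asks=[-]
After op 2 [order #2] limit_sell(price=105, qty=5): fills=none; bids=[#1:7@95] asks=[#2:5@105]
After op 3 [order #3] limit_sell(price=96, qty=6): fills=none; bids=[#1:7@95] asks=[#3:6@96 #2:5@105]
After op 4 [order #4] limit_sell(price=95, qty=5): fills=#1x#4:5@95; bids=[#1:2@95] asks=[#3:6@96 #2:5@105]
After op 5 cancel(order #3): fills=none; bids=[#1:2@95] asks=[#2:5@105]

Answer: bid=95 ask=-
bid=95 ask=105
bid=95 ask=96
bid=95 ask=96
bid=95 ask=105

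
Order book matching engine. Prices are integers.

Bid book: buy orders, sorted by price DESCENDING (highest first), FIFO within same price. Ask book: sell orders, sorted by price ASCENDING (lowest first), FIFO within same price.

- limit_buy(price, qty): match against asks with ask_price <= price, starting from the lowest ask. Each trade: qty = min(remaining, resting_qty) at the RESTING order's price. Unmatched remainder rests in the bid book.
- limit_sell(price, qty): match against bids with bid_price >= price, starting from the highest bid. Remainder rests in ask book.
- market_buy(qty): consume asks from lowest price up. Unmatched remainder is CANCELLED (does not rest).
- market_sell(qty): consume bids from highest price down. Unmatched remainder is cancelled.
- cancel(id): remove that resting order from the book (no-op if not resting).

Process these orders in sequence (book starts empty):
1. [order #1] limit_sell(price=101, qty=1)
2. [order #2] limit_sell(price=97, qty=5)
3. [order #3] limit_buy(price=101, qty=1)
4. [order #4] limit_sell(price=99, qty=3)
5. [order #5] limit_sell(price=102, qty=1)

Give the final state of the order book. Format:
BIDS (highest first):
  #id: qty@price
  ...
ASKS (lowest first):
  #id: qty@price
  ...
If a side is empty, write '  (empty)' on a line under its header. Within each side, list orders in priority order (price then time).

After op 1 [order #1] limit_sell(price=101, qty=1): fills=none; bids=[-] asks=[#1:1@101]
After op 2 [order #2] limit_sell(price=97, qty=5): fills=none; bids=[-] asks=[#2:5@97 #1:1@101]
After op 3 [order #3] limit_buy(price=101, qty=1): fills=#3x#2:1@97; bids=[-] asks=[#2:4@97 #1:1@101]
After op 4 [order #4] limit_sell(price=99, qty=3): fills=none; bids=[-] asks=[#2:4@97 #4:3@99 #1:1@101]
After op 5 [order #5] limit_sell(price=102, qty=1): fills=none; bids=[-] asks=[#2:4@97 #4:3@99 #1:1@101 #5:1@102]

Answer: BIDS (highest first):
  (empty)
ASKS (lowest first):
  #2: 4@97
  #4: 3@99
  #1: 1@101
  #5: 1@102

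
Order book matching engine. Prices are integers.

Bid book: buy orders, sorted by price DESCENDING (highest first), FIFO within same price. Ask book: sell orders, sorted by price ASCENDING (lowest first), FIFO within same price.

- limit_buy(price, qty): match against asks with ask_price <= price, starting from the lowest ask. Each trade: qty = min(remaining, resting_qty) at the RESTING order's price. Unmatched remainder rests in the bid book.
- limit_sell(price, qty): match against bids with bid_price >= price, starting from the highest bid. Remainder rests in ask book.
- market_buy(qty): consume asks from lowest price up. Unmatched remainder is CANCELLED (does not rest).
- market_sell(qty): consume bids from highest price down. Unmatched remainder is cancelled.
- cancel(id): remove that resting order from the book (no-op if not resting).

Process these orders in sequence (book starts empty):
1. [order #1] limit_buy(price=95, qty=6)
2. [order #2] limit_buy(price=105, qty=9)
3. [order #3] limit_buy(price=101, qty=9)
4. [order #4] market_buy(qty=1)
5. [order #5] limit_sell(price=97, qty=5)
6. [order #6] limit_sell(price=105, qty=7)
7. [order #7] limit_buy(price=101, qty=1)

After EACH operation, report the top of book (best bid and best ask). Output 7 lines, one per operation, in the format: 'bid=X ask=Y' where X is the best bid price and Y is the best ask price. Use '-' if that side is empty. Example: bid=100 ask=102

After op 1 [order #1] limit_buy(price=95, qty=6): fills=none; bids=[#1:6@95] asks=[-]
After op 2 [order #2] limit_buy(price=105, qty=9): fills=none; bids=[#2:9@105 #1:6@95] asks=[-]
After op 3 [order #3] limit_buy(price=101, qty=9): fills=none; bids=[#2:9@105 #3:9@101 #1:6@95] asks=[-]
After op 4 [order #4] market_buy(qty=1): fills=none; bids=[#2:9@105 #3:9@101 #1:6@95] asks=[-]
After op 5 [order #5] limit_sell(price=97, qty=5): fills=#2x#5:5@105; bids=[#2:4@105 #3:9@101 #1:6@95] asks=[-]
After op 6 [order #6] limit_sell(price=105, qty=7): fills=#2x#6:4@105; bids=[#3:9@101 #1:6@95] asks=[#6:3@105]
After op 7 [order #7] limit_buy(price=101, qty=1): fills=none; bids=[#3:9@101 #7:1@101 #1:6@95] asks=[#6:3@105]

Answer: bid=95 ask=-
bid=105 ask=-
bid=105 ask=-
bid=105 ask=-
bid=105 ask=-
bid=101 ask=105
bid=101 ask=105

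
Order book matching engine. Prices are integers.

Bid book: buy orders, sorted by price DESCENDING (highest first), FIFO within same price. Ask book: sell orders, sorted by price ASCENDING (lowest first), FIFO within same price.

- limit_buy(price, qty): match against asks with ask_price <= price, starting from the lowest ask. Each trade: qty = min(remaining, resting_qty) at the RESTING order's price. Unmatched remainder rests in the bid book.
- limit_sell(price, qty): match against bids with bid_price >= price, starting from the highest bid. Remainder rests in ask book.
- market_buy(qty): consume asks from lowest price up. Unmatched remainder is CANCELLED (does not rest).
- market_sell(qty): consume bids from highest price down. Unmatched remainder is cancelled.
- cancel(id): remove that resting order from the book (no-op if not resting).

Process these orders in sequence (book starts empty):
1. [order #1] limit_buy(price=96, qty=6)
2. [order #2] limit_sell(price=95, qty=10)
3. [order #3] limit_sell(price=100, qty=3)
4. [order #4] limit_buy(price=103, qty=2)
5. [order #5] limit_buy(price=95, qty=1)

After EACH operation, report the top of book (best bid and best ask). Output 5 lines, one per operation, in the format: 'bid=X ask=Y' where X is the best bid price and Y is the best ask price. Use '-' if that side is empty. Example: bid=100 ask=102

After op 1 [order #1] limit_buy(price=96, qty=6): fills=none; bids=[#1:6@96] asks=[-]
After op 2 [order #2] limit_sell(price=95, qty=10): fills=#1x#2:6@96; bids=[-] asks=[#2:4@95]
After op 3 [order #3] limit_sell(price=100, qty=3): fills=none; bids=[-] asks=[#2:4@95 #3:3@100]
After op 4 [order #4] limit_buy(price=103, qty=2): fills=#4x#2:2@95; bids=[-] asks=[#2:2@95 #3:3@100]
After op 5 [order #5] limit_buy(price=95, qty=1): fills=#5x#2:1@95; bids=[-] asks=[#2:1@95 #3:3@100]

Answer: bid=96 ask=-
bid=- ask=95
bid=- ask=95
bid=- ask=95
bid=- ask=95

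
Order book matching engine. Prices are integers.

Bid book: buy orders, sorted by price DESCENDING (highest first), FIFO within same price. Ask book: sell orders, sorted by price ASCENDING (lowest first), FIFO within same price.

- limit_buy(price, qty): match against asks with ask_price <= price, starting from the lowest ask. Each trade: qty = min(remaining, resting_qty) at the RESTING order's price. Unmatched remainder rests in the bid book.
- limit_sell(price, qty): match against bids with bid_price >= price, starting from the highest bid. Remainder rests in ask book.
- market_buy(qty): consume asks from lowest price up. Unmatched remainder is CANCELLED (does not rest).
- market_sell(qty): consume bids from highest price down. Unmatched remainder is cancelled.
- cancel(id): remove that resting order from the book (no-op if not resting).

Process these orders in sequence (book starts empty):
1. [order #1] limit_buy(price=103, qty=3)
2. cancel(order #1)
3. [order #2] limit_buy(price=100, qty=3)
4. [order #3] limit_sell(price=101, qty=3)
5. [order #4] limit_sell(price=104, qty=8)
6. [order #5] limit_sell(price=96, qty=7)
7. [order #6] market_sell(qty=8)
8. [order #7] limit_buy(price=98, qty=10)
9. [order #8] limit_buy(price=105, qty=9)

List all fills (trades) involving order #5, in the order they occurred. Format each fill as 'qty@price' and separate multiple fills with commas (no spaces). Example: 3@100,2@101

After op 1 [order #1] limit_buy(price=103, qty=3): fills=none; bids=[#1:3@103] asks=[-]
After op 2 cancel(order #1): fills=none; bids=[-] asks=[-]
After op 3 [order #2] limit_buy(price=100, qty=3): fills=none; bids=[#2:3@100] asks=[-]
After op 4 [order #3] limit_sell(price=101, qty=3): fills=none; bids=[#2:3@100] asks=[#3:3@101]
After op 5 [order #4] limit_sell(price=104, qty=8): fills=none; bids=[#2:3@100] asks=[#3:3@101 #4:8@104]
After op 6 [order #5] limit_sell(price=96, qty=7): fills=#2x#5:3@100; bids=[-] asks=[#5:4@96 #3:3@101 #4:8@104]
After op 7 [order #6] market_sell(qty=8): fills=none; bids=[-] asks=[#5:4@96 #3:3@101 #4:8@104]
After op 8 [order #7] limit_buy(price=98, qty=10): fills=#7x#5:4@96; bids=[#7:6@98] asks=[#3:3@101 #4:8@104]
After op 9 [order #8] limit_buy(price=105, qty=9): fills=#8x#3:3@101 #8x#4:6@104; bids=[#7:6@98] asks=[#4:2@104]

Answer: 3@100,4@96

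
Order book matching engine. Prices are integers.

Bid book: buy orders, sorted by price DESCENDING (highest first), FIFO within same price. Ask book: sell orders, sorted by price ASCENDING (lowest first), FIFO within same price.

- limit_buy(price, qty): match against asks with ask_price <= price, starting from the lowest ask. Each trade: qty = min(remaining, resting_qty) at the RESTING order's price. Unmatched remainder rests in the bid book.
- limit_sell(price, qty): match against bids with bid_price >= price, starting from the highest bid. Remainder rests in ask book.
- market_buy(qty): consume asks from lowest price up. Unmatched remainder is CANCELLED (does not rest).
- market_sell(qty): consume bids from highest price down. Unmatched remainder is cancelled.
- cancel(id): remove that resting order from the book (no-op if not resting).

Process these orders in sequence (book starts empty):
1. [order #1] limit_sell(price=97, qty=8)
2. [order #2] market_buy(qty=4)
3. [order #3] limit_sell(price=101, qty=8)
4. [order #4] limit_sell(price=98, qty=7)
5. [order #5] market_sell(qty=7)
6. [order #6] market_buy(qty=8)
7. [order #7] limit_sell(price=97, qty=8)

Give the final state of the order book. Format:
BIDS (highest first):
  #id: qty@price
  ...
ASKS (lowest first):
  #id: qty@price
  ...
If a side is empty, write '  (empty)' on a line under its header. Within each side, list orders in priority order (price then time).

After op 1 [order #1] limit_sell(price=97, qty=8): fills=none; bids=[-] asks=[#1:8@97]
After op 2 [order #2] market_buy(qty=4): fills=#2x#1:4@97; bids=[-] asks=[#1:4@97]
After op 3 [order #3] limit_sell(price=101, qty=8): fills=none; bids=[-] asks=[#1:4@97 #3:8@101]
After op 4 [order #4] limit_sell(price=98, qty=7): fills=none; bids=[-] asks=[#1:4@97 #4:7@98 #3:8@101]
After op 5 [order #5] market_sell(qty=7): fills=none; bids=[-] asks=[#1:4@97 #4:7@98 #3:8@101]
After op 6 [order #6] market_buy(qty=8): fills=#6x#1:4@97 #6x#4:4@98; bids=[-] asks=[#4:3@98 #3:8@101]
After op 7 [order #7] limit_sell(price=97, qty=8): fills=none; bids=[-] asks=[#7:8@97 #4:3@98 #3:8@101]

Answer: BIDS (highest first):
  (empty)
ASKS (lowest first):
  #7: 8@97
  #4: 3@98
  #3: 8@101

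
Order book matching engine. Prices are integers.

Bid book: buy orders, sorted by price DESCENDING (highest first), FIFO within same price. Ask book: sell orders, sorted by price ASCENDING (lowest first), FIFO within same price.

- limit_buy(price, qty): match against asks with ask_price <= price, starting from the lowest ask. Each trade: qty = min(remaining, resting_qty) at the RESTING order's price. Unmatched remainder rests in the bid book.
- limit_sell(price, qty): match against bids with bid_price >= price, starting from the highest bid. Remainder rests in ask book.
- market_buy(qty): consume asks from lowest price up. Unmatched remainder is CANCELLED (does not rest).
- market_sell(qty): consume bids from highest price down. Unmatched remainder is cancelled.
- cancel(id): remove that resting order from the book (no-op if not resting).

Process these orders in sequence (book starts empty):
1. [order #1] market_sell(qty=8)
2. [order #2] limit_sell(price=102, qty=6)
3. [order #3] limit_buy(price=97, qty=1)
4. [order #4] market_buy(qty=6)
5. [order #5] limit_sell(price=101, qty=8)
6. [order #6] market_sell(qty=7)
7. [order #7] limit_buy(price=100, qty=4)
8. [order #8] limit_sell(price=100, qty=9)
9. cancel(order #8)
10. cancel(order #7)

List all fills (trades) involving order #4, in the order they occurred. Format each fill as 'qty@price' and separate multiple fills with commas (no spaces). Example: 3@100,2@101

Answer: 6@102

Derivation:
After op 1 [order #1] market_sell(qty=8): fills=none; bids=[-] asks=[-]
After op 2 [order #2] limit_sell(price=102, qty=6): fills=none; bids=[-] asks=[#2:6@102]
After op 3 [order #3] limit_buy(price=97, qty=1): fills=none; bids=[#3:1@97] asks=[#2:6@102]
After op 4 [order #4] market_buy(qty=6): fills=#4x#2:6@102; bids=[#3:1@97] asks=[-]
After op 5 [order #5] limit_sell(price=101, qty=8): fills=none; bids=[#3:1@97] asks=[#5:8@101]
After op 6 [order #6] market_sell(qty=7): fills=#3x#6:1@97; bids=[-] asks=[#5:8@101]
After op 7 [order #7] limit_buy(price=100, qty=4): fills=none; bids=[#7:4@100] asks=[#5:8@101]
After op 8 [order #8] limit_sell(price=100, qty=9): fills=#7x#8:4@100; bids=[-] asks=[#8:5@100 #5:8@101]
After op 9 cancel(order #8): fills=none; bids=[-] asks=[#5:8@101]
After op 10 cancel(order #7): fills=none; bids=[-] asks=[#5:8@101]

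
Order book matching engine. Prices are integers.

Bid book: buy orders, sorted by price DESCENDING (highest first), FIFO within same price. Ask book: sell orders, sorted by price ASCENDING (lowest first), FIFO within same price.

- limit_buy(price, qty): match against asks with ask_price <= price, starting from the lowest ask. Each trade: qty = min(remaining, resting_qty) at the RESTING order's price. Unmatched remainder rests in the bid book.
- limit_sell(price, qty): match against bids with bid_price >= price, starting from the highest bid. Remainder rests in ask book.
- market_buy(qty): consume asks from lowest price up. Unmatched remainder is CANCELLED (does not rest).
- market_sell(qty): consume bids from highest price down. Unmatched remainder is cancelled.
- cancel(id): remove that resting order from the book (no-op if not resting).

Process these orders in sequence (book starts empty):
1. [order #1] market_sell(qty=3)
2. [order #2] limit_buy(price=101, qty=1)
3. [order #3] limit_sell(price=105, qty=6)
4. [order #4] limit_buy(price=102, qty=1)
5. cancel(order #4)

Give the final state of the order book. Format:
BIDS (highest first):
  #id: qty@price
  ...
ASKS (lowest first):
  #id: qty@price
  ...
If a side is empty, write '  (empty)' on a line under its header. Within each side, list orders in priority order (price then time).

Answer: BIDS (highest first):
  #2: 1@101
ASKS (lowest first):
  #3: 6@105

Derivation:
After op 1 [order #1] market_sell(qty=3): fills=none; bids=[-] asks=[-]
After op 2 [order #2] limit_buy(price=101, qty=1): fills=none; bids=[#2:1@101] asks=[-]
After op 3 [order #3] limit_sell(price=105, qty=6): fills=none; bids=[#2:1@101] asks=[#3:6@105]
After op 4 [order #4] limit_buy(price=102, qty=1): fills=none; bids=[#4:1@102 #2:1@101] asks=[#3:6@105]
After op 5 cancel(order #4): fills=none; bids=[#2:1@101] asks=[#3:6@105]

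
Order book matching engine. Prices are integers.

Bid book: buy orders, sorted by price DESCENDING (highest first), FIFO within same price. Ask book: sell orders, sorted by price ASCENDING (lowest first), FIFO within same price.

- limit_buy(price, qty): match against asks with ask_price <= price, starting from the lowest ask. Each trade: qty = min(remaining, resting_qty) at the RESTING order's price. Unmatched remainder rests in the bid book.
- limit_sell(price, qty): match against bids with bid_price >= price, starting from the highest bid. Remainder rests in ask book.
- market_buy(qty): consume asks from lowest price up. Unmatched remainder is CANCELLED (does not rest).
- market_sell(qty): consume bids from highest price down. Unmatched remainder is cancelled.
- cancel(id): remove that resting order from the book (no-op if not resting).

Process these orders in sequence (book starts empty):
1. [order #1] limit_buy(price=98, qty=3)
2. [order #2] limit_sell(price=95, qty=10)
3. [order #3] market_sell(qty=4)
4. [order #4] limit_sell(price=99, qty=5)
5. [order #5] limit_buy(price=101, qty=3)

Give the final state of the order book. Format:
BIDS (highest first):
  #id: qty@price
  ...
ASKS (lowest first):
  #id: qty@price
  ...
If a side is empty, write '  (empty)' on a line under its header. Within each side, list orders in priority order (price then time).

After op 1 [order #1] limit_buy(price=98, qty=3): fills=none; bids=[#1:3@98] asks=[-]
After op 2 [order #2] limit_sell(price=95, qty=10): fills=#1x#2:3@98; bids=[-] asks=[#2:7@95]
After op 3 [order #3] market_sell(qty=4): fills=none; bids=[-] asks=[#2:7@95]
After op 4 [order #4] limit_sell(price=99, qty=5): fills=none; bids=[-] asks=[#2:7@95 #4:5@99]
After op 5 [order #5] limit_buy(price=101, qty=3): fills=#5x#2:3@95; bids=[-] asks=[#2:4@95 #4:5@99]

Answer: BIDS (highest first):
  (empty)
ASKS (lowest first):
  #2: 4@95
  #4: 5@99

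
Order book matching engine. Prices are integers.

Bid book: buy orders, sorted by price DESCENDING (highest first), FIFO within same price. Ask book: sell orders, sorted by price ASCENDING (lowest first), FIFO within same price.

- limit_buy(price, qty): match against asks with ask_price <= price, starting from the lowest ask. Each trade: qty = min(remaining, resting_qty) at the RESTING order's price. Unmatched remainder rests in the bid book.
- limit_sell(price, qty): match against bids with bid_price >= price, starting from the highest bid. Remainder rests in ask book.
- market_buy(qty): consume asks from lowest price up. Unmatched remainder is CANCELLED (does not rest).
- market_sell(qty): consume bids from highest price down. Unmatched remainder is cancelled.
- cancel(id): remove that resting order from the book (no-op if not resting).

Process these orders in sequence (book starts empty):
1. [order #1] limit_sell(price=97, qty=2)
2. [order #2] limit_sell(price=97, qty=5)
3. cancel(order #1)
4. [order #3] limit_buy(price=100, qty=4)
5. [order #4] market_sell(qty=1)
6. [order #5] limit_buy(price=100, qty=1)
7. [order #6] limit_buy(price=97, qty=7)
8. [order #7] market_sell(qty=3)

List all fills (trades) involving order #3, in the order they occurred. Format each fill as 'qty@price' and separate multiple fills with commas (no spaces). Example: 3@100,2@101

After op 1 [order #1] limit_sell(price=97, qty=2): fills=none; bids=[-] asks=[#1:2@97]
After op 2 [order #2] limit_sell(price=97, qty=5): fills=none; bids=[-] asks=[#1:2@97 #2:5@97]
After op 3 cancel(order #1): fills=none; bids=[-] asks=[#2:5@97]
After op 4 [order #3] limit_buy(price=100, qty=4): fills=#3x#2:4@97; bids=[-] asks=[#2:1@97]
After op 5 [order #4] market_sell(qty=1): fills=none; bids=[-] asks=[#2:1@97]
After op 6 [order #5] limit_buy(price=100, qty=1): fills=#5x#2:1@97; bids=[-] asks=[-]
After op 7 [order #6] limit_buy(price=97, qty=7): fills=none; bids=[#6:7@97] asks=[-]
After op 8 [order #7] market_sell(qty=3): fills=#6x#7:3@97; bids=[#6:4@97] asks=[-]

Answer: 4@97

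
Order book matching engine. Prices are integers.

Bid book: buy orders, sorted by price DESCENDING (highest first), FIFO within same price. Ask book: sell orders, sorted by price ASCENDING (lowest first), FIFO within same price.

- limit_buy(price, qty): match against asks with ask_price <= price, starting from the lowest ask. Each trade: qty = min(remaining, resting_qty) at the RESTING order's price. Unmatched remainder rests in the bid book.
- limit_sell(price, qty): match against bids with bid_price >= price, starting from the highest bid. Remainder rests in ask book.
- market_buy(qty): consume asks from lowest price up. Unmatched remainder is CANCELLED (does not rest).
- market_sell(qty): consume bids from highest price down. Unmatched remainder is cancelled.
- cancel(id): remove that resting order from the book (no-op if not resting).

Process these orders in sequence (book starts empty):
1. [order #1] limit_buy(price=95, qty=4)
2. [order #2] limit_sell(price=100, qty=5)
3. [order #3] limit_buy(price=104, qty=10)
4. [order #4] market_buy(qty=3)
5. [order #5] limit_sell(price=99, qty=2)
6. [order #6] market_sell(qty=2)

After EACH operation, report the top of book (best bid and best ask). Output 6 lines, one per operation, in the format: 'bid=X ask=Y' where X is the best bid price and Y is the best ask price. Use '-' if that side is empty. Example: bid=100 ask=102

Answer: bid=95 ask=-
bid=95 ask=100
bid=104 ask=-
bid=104 ask=-
bid=104 ask=-
bid=104 ask=-

Derivation:
After op 1 [order #1] limit_buy(price=95, qty=4): fills=none; bids=[#1:4@95] asks=[-]
After op 2 [order #2] limit_sell(price=100, qty=5): fills=none; bids=[#1:4@95] asks=[#2:5@100]
After op 3 [order #3] limit_buy(price=104, qty=10): fills=#3x#2:5@100; bids=[#3:5@104 #1:4@95] asks=[-]
After op 4 [order #4] market_buy(qty=3): fills=none; bids=[#3:5@104 #1:4@95] asks=[-]
After op 5 [order #5] limit_sell(price=99, qty=2): fills=#3x#5:2@104; bids=[#3:3@104 #1:4@95] asks=[-]
After op 6 [order #6] market_sell(qty=2): fills=#3x#6:2@104; bids=[#3:1@104 #1:4@95] asks=[-]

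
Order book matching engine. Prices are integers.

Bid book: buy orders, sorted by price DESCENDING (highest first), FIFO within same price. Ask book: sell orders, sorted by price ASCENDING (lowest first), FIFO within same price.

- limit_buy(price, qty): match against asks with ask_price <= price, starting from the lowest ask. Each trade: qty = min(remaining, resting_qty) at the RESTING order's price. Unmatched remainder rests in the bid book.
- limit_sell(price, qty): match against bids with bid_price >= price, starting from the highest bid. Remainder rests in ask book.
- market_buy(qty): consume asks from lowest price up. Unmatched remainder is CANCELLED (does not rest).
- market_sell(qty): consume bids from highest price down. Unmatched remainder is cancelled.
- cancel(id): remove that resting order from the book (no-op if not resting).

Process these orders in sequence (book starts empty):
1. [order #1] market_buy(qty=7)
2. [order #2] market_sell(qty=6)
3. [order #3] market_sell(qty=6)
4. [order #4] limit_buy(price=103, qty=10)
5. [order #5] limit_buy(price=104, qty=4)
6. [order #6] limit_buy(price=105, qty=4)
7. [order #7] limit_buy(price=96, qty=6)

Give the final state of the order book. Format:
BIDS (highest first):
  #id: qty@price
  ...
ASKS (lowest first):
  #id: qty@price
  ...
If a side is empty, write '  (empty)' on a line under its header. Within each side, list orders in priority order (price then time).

After op 1 [order #1] market_buy(qty=7): fills=none; bids=[-] asks=[-]
After op 2 [order #2] market_sell(qty=6): fills=none; bids=[-] asks=[-]
After op 3 [order #3] market_sell(qty=6): fills=none; bids=[-] asks=[-]
After op 4 [order #4] limit_buy(price=103, qty=10): fills=none; bids=[#4:10@103] asks=[-]
After op 5 [order #5] limit_buy(price=104, qty=4): fills=none; bids=[#5:4@104 #4:10@103] asks=[-]
After op 6 [order #6] limit_buy(price=105, qty=4): fills=none; bids=[#6:4@105 #5:4@104 #4:10@103] asks=[-]
After op 7 [order #7] limit_buy(price=96, qty=6): fills=none; bids=[#6:4@105 #5:4@104 #4:10@103 #7:6@96] asks=[-]

Answer: BIDS (highest first):
  #6: 4@105
  #5: 4@104
  #4: 10@103
  #7: 6@96
ASKS (lowest first):
  (empty)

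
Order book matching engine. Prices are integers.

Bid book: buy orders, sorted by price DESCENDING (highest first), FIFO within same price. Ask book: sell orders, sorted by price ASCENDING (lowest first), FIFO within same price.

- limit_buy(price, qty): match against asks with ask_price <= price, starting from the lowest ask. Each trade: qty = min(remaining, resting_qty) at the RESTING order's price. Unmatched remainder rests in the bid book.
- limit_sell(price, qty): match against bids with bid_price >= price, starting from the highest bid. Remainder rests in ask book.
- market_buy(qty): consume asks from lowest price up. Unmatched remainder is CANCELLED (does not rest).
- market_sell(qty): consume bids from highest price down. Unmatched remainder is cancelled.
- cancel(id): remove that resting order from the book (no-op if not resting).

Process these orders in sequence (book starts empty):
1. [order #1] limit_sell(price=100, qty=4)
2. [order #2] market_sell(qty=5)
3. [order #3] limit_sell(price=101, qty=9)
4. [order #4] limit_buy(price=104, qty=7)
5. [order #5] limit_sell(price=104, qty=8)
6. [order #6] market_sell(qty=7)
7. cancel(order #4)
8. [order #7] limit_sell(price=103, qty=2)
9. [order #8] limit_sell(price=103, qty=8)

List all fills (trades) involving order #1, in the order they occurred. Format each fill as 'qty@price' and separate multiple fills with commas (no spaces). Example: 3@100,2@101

Answer: 4@100

Derivation:
After op 1 [order #1] limit_sell(price=100, qty=4): fills=none; bids=[-] asks=[#1:4@100]
After op 2 [order #2] market_sell(qty=5): fills=none; bids=[-] asks=[#1:4@100]
After op 3 [order #3] limit_sell(price=101, qty=9): fills=none; bids=[-] asks=[#1:4@100 #3:9@101]
After op 4 [order #4] limit_buy(price=104, qty=7): fills=#4x#1:4@100 #4x#3:3@101; bids=[-] asks=[#3:6@101]
After op 5 [order #5] limit_sell(price=104, qty=8): fills=none; bids=[-] asks=[#3:6@101 #5:8@104]
After op 6 [order #6] market_sell(qty=7): fills=none; bids=[-] asks=[#3:6@101 #5:8@104]
After op 7 cancel(order #4): fills=none; bids=[-] asks=[#3:6@101 #5:8@104]
After op 8 [order #7] limit_sell(price=103, qty=2): fills=none; bids=[-] asks=[#3:6@101 #7:2@103 #5:8@104]
After op 9 [order #8] limit_sell(price=103, qty=8): fills=none; bids=[-] asks=[#3:6@101 #7:2@103 #8:8@103 #5:8@104]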